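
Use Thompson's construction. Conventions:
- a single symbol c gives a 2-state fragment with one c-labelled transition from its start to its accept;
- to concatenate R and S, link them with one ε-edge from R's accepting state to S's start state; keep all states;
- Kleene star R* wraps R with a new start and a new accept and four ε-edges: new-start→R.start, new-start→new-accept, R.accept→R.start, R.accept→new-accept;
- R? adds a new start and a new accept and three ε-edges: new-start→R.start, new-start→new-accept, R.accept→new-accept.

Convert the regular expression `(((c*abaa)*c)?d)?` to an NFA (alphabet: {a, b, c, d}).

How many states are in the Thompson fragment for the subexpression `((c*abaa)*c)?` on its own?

Fragment for `((c*abaa)*c)?`:
Each of the 6 symbol leaves contributes a 2-state fragment.
  c* → 4 states
  c*abaa → 12 states
  (c*abaa)* → 14 states
  (c*abaa)*c → 16 states
  ((c*abaa)*c)? → 18 states

18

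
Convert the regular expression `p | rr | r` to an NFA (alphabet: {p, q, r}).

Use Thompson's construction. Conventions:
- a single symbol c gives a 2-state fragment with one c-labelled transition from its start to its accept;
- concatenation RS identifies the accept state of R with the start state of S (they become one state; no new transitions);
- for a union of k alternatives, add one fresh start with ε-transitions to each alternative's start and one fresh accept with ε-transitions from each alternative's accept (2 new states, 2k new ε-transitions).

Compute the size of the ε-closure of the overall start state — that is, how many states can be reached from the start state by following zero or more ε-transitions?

Compute the ε-closure size of each fragment's start state recursively; a symbol fragment's start has no outgoing ε-edge, so its closure is just itself (size 1).
  rr → same as the first factor's closure: |ε-closure| = 1
  p | rr | r → |ε-closure| = 1 + 1 + 1 + 1 = 4 (the new accept is not ε-reachable since no branch accepts ε)

4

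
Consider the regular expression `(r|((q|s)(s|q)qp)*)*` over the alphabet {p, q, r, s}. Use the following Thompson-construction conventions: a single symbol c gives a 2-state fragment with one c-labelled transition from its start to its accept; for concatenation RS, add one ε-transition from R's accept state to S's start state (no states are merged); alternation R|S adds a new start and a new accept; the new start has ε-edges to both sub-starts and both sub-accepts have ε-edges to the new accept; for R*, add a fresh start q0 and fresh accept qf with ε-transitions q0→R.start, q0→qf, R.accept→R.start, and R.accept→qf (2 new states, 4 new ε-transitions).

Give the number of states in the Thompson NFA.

24

Recursing over subexpressions:
Each of the 7 symbol leaves contributes a 2-state fragment.
  q|s = 6 states
  s|q = 6 states
  (q|s)(s|q)qp = 16 states
  ((q|s)(s|q)qp)* = 18 states
  r|((q|s)(s|q)qp)* = 22 states
  (r|((q|s)(s|q)qp)*)* = 24 states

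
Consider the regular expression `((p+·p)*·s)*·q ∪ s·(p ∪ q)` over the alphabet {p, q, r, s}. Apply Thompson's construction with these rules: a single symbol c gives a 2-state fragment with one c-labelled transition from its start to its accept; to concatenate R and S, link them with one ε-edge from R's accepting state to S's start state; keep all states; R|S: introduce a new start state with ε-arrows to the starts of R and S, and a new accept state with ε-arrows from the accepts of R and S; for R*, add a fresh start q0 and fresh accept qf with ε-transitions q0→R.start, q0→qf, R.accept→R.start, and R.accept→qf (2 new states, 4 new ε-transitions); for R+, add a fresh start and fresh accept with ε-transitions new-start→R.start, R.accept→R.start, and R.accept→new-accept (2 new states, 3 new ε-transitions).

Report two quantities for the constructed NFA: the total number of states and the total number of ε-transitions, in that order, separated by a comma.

24, 23

By structural recursion:
Each of the 7 symbol leaves contributes 2 states and 0 ε-transitions.
  p+ = 4 states, 3 ε-transitions
  p+·p = 6 states, 4 ε-transitions
  (p+·p)* = 8 states, 8 ε-transitions
  (p+·p)*·s = 10 states, 9 ε-transitions
  ((p+·p)*·s)* = 12 states, 13 ε-transitions
  ((p+·p)*·s)*·q = 14 states, 14 ε-transitions
  p ∪ q = 6 states, 4 ε-transitions
  s·(p ∪ q) = 8 states, 5 ε-transitions
  ((p+·p)*·s)*·q ∪ s·(p ∪ q) = 24 states, 23 ε-transitions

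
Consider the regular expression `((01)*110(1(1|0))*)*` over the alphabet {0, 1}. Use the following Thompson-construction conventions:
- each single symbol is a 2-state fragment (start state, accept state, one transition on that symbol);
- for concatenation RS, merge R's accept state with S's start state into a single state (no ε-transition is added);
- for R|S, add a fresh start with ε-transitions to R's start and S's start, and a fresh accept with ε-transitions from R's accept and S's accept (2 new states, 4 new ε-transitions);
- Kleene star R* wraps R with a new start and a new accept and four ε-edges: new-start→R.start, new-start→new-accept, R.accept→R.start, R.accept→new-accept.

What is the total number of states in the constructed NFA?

18

Per subexpression:
Each of the 8 symbol leaves contributes a 2-state fragment.
  01 : 3 states
  (01)* : 5 states
  1|0 : 6 states
  1(1|0) : 7 states
  (1(1|0))* : 9 states
  (01)*110(1(1|0))* : 16 states
  ((01)*110(1(1|0))*)* : 18 states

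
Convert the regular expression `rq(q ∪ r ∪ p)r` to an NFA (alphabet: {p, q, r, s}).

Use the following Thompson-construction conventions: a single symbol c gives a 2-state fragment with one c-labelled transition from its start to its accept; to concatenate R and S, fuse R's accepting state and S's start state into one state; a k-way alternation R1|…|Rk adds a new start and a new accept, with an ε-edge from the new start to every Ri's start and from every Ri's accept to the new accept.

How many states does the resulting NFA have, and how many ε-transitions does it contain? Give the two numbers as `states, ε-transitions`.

11, 6

Recursing over subexpressions:
Each of the 6 symbol leaves contributes 2 states and 0 ε-transitions.
  q ∪ r ∪ p → 8 states, 6 ε-transitions
  rq(q ∪ r ∪ p)r → 11 states, 6 ε-transitions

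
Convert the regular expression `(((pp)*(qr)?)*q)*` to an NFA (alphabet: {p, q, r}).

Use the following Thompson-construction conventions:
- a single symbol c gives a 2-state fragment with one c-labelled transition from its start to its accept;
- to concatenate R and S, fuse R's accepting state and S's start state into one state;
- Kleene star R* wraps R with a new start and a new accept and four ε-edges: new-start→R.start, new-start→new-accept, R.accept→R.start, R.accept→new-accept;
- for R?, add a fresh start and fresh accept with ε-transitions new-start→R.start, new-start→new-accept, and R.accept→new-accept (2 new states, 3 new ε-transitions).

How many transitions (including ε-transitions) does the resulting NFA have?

20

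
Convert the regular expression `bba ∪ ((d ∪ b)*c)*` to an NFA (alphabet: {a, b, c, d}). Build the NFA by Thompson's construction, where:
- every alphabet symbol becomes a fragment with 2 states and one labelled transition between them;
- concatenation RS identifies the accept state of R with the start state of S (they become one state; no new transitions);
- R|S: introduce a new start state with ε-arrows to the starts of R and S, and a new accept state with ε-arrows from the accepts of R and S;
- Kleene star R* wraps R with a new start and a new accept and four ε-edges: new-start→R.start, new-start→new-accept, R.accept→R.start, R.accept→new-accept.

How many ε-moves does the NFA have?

Per subexpression:
Each of the 6 symbol leaves contributes 0 ε-transitions.
  bba → 0 ε-transitions
  d ∪ b → 4 ε-transitions
  (d ∪ b)* → 8 ε-transitions
  (d ∪ b)*c → 8 ε-transitions
  ((d ∪ b)*c)* → 12 ε-transitions
  bba ∪ ((d ∪ b)*c)* → 16 ε-transitions

16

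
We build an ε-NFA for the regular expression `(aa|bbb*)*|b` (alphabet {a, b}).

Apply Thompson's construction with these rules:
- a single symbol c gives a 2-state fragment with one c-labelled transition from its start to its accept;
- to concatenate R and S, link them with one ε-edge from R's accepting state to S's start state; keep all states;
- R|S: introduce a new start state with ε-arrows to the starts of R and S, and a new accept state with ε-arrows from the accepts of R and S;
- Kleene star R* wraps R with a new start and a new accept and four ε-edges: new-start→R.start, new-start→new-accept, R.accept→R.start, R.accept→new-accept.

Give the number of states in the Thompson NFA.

20

By structural recursion:
Each of the 6 symbol leaves contributes a 2-state fragment.
  aa → 4 states
  b* → 4 states
  bbb* → 8 states
  aa|bbb* → 14 states
  (aa|bbb*)* → 16 states
  (aa|bbb*)*|b → 20 states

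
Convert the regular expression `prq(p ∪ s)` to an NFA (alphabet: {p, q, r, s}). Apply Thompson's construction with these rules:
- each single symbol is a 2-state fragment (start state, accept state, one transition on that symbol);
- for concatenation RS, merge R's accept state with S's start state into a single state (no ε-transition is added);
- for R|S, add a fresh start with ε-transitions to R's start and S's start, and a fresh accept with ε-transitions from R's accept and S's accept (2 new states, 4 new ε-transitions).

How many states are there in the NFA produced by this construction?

9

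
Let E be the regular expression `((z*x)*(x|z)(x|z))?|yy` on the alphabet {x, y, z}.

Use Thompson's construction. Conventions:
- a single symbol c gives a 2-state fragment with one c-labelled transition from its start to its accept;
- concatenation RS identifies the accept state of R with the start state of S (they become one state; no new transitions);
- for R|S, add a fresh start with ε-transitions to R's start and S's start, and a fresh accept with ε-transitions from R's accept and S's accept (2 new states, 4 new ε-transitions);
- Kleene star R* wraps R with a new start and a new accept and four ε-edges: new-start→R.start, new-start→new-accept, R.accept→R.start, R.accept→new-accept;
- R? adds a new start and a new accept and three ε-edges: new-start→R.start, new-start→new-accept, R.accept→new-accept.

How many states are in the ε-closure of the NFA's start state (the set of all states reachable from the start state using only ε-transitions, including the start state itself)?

Compute the ε-closure size of each fragment's start state recursively; a symbol fragment's start has no outgoing ε-edge, so its closure is just itself (size 1).
  z* : the star's fresh start ε-reaches both the body's start and the fresh accept: |closure| = 2 + 1 = 3
  z*x : the left operand accepts ε, so the closure extends into the next operand (the shared merged state is already counted); |closure| = 3 + (1−1) = 3
  (z*x)* : new start has ε-edges to the inner start and to the new accept, so |closure| = 2 + 3 = 5
  x|z : |closure| = 1 + 1 + 1 = 3 (the new accept is not ε-reachable since no branch accepts ε)
  x|z : new start ε-reaches every alternative's start; none of them accept ε, so the new accept is not reached: |closure| = 1 + 1 + 1 = 3
  (z*x)*(x|z)(x|z) : the left operand accepts ε, so the closure extends into the next operand (the shared merged state is already counted); |closure| = 5 + (3−1) = 7
  ((z*x)*(x|z)(x|z))? : new start has ε-edges to the inner start and to the new accept, so |closure| = 2 + 7 = 9
  yy : same as the first factor's closure: |closure| = 1
  ((z*x)*(x|z)(x|z))?|yy : |closure| = 1 (new start) + (9 + 1) + 1 (new accept, since some branch ε-reaches its own accept) = 12

12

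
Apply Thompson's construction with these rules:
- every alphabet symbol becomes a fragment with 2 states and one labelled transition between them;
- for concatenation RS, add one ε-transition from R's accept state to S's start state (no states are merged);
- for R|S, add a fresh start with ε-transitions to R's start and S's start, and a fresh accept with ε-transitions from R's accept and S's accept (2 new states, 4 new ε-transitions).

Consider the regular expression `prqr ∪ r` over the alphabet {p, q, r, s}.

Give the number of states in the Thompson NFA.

12

Bottom-up over the parse tree:
Each of the 5 symbol leaves contributes a 2-state fragment.
  prqr = 8 states
  prqr ∪ r = 12 states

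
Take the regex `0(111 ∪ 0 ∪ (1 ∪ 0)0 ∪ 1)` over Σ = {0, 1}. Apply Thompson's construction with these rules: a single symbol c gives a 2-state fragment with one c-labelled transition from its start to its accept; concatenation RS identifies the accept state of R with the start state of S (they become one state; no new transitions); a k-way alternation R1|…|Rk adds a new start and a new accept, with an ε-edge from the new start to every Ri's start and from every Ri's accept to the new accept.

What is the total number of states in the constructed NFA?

By structural recursion:
Each of the 9 symbol leaves contributes a 2-state fragment.
  111 — 4 states
  1 ∪ 0 — 6 states
  (1 ∪ 0)0 — 7 states
  111 ∪ 0 ∪ (1 ∪ 0)0 ∪ 1 — 17 states
  0(111 ∪ 0 ∪ (1 ∪ 0)0 ∪ 1) — 18 states

18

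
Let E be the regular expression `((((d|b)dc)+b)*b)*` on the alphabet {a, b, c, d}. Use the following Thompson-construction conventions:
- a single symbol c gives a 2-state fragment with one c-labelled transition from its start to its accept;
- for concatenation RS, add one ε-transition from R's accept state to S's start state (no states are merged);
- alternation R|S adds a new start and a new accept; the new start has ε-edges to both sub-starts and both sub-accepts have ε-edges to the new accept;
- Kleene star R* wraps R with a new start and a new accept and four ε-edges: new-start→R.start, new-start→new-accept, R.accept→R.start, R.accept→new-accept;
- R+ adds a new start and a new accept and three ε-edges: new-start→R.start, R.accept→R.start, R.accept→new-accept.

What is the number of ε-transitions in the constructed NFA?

19

Bottom-up over the parse tree:
Each of the 6 symbol leaves contributes 0 ε-transitions.
  d|b — 4 ε-transitions
  (d|b)dc — 6 ε-transitions
  ((d|b)dc)+ — 9 ε-transitions
  ((d|b)dc)+b — 10 ε-transitions
  (((d|b)dc)+b)* — 14 ε-transitions
  (((d|b)dc)+b)*b — 15 ε-transitions
  ((((d|b)dc)+b)*b)* — 19 ε-transitions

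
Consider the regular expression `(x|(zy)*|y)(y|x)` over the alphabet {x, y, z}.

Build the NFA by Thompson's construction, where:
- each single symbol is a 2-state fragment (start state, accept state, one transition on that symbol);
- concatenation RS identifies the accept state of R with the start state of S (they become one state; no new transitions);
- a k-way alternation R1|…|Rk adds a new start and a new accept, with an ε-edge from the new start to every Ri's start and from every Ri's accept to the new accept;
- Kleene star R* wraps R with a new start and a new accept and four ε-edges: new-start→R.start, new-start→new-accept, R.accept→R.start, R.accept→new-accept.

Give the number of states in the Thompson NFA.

16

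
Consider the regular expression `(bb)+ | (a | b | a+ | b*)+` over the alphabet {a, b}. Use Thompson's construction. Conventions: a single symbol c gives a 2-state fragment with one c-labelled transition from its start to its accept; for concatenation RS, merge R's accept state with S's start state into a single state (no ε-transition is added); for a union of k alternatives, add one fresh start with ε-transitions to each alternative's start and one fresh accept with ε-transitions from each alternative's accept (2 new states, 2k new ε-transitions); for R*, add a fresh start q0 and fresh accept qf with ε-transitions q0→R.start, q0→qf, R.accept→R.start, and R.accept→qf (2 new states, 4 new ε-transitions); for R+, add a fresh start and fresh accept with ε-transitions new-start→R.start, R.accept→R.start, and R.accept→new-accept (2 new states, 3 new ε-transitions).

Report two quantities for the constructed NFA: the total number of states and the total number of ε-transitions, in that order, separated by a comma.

23, 25

Per subexpression:
Each of the 6 symbol leaves contributes 2 states and 0 ε-transitions.
  bb → 3 states, 0 ε-transitions
  (bb)+ → 5 states, 3 ε-transitions
  a+ → 4 states, 3 ε-transitions
  b* → 4 states, 4 ε-transitions
  a | b | a+ | b* → 14 states, 15 ε-transitions
  (a | b | a+ | b*)+ → 16 states, 18 ε-transitions
  (bb)+ | (a | b | a+ | b*)+ → 23 states, 25 ε-transitions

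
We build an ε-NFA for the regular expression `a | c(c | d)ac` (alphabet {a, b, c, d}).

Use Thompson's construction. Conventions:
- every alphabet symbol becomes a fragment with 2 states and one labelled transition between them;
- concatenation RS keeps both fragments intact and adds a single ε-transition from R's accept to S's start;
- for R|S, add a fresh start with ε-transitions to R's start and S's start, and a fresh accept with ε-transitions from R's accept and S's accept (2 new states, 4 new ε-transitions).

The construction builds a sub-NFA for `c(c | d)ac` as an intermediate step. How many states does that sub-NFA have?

12

Fragment for `c(c | d)ac`:
Each of the 5 symbol leaves contributes a 2-state fragment.
  c | d = 6 states
  c(c | d)ac = 12 states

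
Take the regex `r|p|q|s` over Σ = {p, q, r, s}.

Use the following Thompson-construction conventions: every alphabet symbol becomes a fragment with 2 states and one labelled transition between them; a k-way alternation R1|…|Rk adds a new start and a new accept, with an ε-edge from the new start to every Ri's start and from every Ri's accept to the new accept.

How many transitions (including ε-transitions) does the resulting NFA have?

12

Recursing over subexpressions:
Each of the 4 symbol leaves contributes 1 transition (1 symbol, 0 ε).
  r|p|q|s : 12 transitions (4 symbol, 8 ε)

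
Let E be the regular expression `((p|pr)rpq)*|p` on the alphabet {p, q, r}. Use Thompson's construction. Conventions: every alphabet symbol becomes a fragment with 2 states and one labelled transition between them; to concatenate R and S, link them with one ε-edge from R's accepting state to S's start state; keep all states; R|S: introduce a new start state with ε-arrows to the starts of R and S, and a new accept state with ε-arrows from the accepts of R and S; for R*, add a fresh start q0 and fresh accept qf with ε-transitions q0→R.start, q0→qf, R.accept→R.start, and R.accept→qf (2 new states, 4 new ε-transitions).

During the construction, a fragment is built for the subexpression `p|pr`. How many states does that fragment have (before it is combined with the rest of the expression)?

Fragment for `p|pr`:
Each of the 3 symbol leaves contributes a 2-state fragment.
  pr — 4 states
  p|pr — 8 states

8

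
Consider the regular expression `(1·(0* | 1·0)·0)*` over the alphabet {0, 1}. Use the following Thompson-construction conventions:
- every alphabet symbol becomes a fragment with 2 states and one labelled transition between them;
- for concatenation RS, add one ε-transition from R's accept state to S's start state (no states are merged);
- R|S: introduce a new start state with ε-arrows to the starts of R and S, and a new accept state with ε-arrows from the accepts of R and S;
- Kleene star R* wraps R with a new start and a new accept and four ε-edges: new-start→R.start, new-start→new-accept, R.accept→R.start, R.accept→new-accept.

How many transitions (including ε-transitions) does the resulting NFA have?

Building bottom-up:
Each of the 5 symbol leaves contributes 1 transition (1 symbol, 0 ε).
  0* = 5 transitions (1 symbol, 4 ε)
  1·0 = 3 transitions (2 symbol, 1 ε)
  0* | 1·0 = 12 transitions (3 symbol, 9 ε)
  1·(0* | 1·0)·0 = 16 transitions (5 symbol, 11 ε)
  (1·(0* | 1·0)·0)* = 20 transitions (5 symbol, 15 ε)

20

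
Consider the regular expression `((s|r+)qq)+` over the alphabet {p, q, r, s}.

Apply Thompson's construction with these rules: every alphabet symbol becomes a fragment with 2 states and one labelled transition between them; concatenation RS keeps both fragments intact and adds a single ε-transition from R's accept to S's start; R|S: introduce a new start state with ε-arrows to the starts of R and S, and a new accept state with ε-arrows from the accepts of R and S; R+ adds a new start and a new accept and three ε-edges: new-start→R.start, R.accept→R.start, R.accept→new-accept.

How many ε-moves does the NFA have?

12

Building bottom-up:
Each of the 4 symbol leaves contributes 0 ε-transitions.
  r+ → 3 ε-transitions
  s|r+ → 7 ε-transitions
  (s|r+)qq → 9 ε-transitions
  ((s|r+)qq)+ → 12 ε-transitions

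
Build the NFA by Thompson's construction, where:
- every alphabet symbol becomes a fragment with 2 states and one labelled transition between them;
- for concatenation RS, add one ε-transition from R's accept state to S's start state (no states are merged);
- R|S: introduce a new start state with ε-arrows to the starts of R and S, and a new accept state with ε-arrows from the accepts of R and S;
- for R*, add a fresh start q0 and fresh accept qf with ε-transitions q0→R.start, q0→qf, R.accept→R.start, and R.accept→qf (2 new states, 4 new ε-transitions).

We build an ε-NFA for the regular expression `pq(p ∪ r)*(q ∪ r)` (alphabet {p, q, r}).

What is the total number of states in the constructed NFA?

Building bottom-up:
Each of the 6 symbol leaves contributes a 2-state fragment.
  p ∪ r — 6 states
  (p ∪ r)* — 8 states
  q ∪ r — 6 states
  pq(p ∪ r)*(q ∪ r) — 18 states

18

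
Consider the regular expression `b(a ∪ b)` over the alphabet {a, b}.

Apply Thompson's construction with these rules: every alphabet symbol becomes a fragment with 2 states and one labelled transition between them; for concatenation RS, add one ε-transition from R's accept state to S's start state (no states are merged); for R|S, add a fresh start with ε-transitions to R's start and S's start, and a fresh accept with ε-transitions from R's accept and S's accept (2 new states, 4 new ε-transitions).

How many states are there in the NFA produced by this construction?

Building bottom-up:
Each of the 3 symbol leaves contributes a 2-state fragment.
  a ∪ b → 6 states
  b(a ∪ b) → 8 states

8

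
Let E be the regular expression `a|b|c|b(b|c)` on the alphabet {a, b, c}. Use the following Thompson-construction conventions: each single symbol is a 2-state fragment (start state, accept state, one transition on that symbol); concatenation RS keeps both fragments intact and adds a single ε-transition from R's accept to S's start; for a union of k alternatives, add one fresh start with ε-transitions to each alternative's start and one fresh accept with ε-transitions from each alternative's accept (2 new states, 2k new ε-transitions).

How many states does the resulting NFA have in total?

16

Bottom-up over the parse tree:
Each of the 6 symbol leaves contributes a 2-state fragment.
  b|c → 6 states
  b(b|c) → 8 states
  a|b|c|b(b|c) → 16 states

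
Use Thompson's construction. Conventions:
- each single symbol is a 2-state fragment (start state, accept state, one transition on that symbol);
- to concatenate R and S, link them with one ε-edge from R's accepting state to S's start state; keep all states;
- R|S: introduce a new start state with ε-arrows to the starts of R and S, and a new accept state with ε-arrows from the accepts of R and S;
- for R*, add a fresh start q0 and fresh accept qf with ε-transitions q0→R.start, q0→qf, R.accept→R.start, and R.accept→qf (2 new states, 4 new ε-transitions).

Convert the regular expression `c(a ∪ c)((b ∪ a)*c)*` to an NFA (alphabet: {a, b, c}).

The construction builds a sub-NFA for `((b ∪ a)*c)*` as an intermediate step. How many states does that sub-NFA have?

12

Fragment for `((b ∪ a)*c)*`:
Each of the 3 symbol leaves contributes a 2-state fragment.
  b ∪ a — 6 states
  (b ∪ a)* — 8 states
  (b ∪ a)*c — 10 states
  ((b ∪ a)*c)* — 12 states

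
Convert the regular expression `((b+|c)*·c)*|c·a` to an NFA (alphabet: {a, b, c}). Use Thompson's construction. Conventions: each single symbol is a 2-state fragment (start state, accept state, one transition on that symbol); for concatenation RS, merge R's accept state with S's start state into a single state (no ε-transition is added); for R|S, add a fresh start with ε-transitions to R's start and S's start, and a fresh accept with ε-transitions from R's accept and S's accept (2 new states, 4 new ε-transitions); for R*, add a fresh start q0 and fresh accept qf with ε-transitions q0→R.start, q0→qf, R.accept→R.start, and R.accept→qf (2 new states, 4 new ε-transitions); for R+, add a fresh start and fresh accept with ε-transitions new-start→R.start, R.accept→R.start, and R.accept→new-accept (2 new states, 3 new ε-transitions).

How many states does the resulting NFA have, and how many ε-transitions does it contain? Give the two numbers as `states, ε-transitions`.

18, 19

Recursing over subexpressions:
Each of the 5 symbol leaves contributes 2 states and 0 ε-transitions.
  b+ → 4 states, 3 ε-transitions
  b+|c → 8 states, 7 ε-transitions
  (b+|c)* → 10 states, 11 ε-transitions
  (b+|c)*·c → 11 states, 11 ε-transitions
  ((b+|c)*·c)* → 13 states, 15 ε-transitions
  c·a → 3 states, 0 ε-transitions
  ((b+|c)*·c)*|c·a → 18 states, 19 ε-transitions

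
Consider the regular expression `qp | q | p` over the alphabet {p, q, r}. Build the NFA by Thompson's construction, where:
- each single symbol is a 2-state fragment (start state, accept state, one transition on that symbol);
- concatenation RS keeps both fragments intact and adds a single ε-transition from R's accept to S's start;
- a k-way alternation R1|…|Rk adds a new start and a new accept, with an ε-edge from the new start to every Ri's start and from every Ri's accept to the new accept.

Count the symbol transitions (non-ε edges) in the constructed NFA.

4

Building bottom-up:
Each of the 4 symbol leaves contributes exactly 1 symbol transition.
  qp — 2 symbol transitions
  qp | q | p — 4 symbol transitions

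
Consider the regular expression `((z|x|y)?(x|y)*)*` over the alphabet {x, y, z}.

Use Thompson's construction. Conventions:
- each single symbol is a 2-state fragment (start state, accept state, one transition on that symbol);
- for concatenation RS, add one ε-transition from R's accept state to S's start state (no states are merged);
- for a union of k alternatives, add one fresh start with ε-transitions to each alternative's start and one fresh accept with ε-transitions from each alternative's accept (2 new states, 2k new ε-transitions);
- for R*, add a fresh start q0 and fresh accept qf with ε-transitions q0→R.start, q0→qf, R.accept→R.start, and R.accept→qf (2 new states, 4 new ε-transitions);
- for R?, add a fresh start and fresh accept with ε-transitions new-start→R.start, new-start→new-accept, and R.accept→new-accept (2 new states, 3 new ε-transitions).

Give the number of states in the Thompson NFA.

20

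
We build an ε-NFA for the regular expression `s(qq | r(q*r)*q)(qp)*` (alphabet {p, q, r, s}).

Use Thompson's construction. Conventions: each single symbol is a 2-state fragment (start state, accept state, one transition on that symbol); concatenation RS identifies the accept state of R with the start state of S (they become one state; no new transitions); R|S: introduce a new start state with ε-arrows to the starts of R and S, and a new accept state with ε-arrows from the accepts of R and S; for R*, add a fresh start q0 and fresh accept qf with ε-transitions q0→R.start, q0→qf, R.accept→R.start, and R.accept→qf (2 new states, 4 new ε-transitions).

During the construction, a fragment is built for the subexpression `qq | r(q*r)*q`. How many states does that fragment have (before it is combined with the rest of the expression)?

14

Fragment for `qq | r(q*r)*q`:
Each of the 6 symbol leaves contributes a 2-state fragment.
  qq : 3 states
  q* : 4 states
  q*r : 5 states
  (q*r)* : 7 states
  r(q*r)*q : 9 states
  qq | r(q*r)*q : 14 states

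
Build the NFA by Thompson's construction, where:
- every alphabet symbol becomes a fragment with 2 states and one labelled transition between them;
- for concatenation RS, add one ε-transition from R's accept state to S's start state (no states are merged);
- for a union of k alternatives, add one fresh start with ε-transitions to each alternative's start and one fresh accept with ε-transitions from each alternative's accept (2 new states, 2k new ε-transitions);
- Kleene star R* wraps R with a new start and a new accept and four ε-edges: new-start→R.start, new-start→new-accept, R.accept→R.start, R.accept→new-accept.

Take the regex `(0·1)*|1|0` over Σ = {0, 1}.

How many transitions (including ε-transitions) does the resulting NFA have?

15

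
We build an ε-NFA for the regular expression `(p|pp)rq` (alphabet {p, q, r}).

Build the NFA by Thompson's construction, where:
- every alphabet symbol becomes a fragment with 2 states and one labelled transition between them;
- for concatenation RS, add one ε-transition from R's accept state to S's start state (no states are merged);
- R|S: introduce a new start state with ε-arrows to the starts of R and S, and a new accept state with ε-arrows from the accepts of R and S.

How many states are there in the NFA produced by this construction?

Recursing over subexpressions:
Each of the 5 symbol leaves contributes a 2-state fragment.
  pp = 4 states
  p|pp = 8 states
  (p|pp)rq = 12 states

12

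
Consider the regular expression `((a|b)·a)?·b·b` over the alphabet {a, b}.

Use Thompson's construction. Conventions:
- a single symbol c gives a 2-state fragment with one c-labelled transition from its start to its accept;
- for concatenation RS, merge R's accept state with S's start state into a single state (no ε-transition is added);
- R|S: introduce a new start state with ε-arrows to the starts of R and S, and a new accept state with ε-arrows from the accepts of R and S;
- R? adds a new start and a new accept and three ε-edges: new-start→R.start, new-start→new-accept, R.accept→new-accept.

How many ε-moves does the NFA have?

Building bottom-up:
Each of the 5 symbol leaves contributes 0 ε-transitions.
  a|b → 4 ε-transitions
  (a|b)·a → 4 ε-transitions
  ((a|b)·a)? → 7 ε-transitions
  ((a|b)·a)?·b·b → 7 ε-transitions

7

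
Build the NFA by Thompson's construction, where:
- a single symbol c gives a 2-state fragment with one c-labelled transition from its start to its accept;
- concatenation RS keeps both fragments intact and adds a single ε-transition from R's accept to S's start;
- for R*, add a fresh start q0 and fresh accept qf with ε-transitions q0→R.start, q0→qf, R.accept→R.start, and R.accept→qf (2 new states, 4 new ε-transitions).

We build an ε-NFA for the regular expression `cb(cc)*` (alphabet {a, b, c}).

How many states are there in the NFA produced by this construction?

Building bottom-up:
Each of the 4 symbol leaves contributes a 2-state fragment.
  cc → 4 states
  (cc)* → 6 states
  cb(cc)* → 10 states

10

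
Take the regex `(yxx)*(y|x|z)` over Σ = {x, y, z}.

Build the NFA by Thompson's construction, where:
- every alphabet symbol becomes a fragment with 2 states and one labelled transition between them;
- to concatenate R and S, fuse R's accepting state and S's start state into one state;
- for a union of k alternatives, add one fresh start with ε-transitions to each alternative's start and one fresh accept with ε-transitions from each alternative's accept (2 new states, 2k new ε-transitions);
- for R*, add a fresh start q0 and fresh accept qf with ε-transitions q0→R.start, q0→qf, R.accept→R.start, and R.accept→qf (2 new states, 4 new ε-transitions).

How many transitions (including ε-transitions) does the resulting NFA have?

16

Per subexpression:
Each of the 6 symbol leaves contributes 1 transition (1 symbol, 0 ε).
  yxx : 3 transitions (3 symbol, 0 ε)
  (yxx)* : 7 transitions (3 symbol, 4 ε)
  y|x|z : 9 transitions (3 symbol, 6 ε)
  (yxx)*(y|x|z) : 16 transitions (6 symbol, 10 ε)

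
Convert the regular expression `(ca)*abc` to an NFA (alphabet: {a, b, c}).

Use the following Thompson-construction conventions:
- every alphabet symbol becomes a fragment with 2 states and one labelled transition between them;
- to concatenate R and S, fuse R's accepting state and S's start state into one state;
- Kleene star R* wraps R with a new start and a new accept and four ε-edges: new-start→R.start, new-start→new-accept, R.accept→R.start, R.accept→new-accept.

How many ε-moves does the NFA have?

Building bottom-up:
Each of the 5 symbol leaves contributes 0 ε-transitions.
  ca — 0 ε-transitions
  (ca)* — 4 ε-transitions
  (ca)*abc — 4 ε-transitions

4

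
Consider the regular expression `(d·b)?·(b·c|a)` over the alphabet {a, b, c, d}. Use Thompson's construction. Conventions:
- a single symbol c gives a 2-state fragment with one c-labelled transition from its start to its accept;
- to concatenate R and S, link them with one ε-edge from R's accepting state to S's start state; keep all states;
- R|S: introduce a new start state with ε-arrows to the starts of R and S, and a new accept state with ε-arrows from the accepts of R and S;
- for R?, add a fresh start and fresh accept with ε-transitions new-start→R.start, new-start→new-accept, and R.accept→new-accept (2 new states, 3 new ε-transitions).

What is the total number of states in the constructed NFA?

14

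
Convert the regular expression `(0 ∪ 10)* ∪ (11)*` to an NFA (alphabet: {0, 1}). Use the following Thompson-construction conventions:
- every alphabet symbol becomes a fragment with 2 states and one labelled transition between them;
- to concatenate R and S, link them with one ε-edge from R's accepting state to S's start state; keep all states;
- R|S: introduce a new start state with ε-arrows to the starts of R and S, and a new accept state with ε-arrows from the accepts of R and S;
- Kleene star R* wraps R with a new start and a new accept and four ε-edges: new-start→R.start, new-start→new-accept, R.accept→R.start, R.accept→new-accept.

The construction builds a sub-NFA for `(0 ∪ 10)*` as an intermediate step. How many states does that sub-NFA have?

10

Fragment for `(0 ∪ 10)*`:
Each of the 3 symbol leaves contributes a 2-state fragment.
  10 — 4 states
  0 ∪ 10 — 8 states
  (0 ∪ 10)* — 10 states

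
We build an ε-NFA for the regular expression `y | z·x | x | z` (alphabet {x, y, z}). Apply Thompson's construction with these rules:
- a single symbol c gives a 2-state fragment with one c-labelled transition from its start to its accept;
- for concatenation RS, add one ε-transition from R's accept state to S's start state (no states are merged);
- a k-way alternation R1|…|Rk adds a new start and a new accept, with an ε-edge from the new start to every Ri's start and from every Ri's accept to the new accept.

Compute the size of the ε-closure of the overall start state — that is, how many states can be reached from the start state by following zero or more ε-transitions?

5

Compute the ε-closure size of each fragment's start state recursively; a symbol fragment's start has no outgoing ε-edge, so its closure is just itself (size 1).
  z·x : |closure| equals the left operand's closure size = 1 (its accept is not ε-reachable, so the closure stops there)
  y | z·x | x | z : |closure| = 1 + 1 + 1 + 1 + 1 = 5 (the new accept is not ε-reachable since no branch accepts ε)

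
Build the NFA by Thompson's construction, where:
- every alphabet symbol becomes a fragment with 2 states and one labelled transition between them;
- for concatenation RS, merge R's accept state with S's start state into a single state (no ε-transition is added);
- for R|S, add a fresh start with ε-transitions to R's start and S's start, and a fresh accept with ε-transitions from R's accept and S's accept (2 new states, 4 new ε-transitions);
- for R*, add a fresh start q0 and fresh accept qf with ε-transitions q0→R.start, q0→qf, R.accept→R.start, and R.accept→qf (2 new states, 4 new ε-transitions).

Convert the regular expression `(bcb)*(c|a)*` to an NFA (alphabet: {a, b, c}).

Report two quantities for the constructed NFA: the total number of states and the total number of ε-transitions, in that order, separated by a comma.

13, 12

Per subexpression:
Each of the 5 symbol leaves contributes 2 states and 0 ε-transitions.
  bcb = 4 states, 0 ε-transitions
  (bcb)* = 6 states, 4 ε-transitions
  c|a = 6 states, 4 ε-transitions
  (c|a)* = 8 states, 8 ε-transitions
  (bcb)*(c|a)* = 13 states, 12 ε-transitions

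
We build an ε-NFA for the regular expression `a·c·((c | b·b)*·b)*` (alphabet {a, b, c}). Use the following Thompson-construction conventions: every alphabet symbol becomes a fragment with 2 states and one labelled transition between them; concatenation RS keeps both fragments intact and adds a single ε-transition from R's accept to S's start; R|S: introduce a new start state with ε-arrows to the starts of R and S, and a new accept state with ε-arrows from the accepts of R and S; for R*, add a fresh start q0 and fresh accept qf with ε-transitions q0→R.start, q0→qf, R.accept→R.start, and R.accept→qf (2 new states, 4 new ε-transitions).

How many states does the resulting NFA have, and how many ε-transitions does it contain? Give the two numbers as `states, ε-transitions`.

By structural recursion:
Each of the 6 symbol leaves contributes 2 states and 0 ε-transitions.
  b·b = 4 states, 1 ε-transition
  c | b·b = 8 states, 5 ε-transitions
  (c | b·b)* = 10 states, 9 ε-transitions
  (c | b·b)*·b = 12 states, 10 ε-transitions
  ((c | b·b)*·b)* = 14 states, 14 ε-transitions
  a·c·((c | b·b)*·b)* = 18 states, 16 ε-transitions

18, 16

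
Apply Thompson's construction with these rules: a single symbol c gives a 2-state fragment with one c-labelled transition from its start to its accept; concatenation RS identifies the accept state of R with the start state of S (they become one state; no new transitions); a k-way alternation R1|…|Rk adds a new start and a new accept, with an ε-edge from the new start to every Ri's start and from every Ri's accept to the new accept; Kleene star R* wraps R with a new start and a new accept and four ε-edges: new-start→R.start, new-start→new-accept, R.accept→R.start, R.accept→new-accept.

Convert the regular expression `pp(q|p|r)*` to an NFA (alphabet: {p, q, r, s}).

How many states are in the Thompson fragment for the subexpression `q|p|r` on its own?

Fragment for `q|p|r`:
Each of the 3 symbol leaves contributes a 2-state fragment.
  q|p|r : 8 states

8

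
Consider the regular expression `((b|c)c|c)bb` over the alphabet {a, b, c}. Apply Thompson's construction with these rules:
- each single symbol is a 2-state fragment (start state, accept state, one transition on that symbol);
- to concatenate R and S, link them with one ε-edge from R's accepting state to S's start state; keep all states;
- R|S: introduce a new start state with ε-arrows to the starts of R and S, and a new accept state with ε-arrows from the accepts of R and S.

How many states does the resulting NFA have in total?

16

By structural recursion:
Each of the 6 symbol leaves contributes a 2-state fragment.
  b|c → 6 states
  (b|c)c → 8 states
  (b|c)c|c → 12 states
  ((b|c)c|c)bb → 16 states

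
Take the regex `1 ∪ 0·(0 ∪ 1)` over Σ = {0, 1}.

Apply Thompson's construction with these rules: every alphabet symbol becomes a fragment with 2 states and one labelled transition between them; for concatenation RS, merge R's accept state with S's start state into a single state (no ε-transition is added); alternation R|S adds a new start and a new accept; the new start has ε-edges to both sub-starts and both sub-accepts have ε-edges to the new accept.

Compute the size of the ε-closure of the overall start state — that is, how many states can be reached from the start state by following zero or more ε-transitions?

3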